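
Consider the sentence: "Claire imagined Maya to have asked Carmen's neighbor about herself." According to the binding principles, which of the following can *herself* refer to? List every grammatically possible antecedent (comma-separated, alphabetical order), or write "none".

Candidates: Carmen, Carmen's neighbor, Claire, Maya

*herself* is a reflexive; Principle A requires it to be bound within its binding domain — the clause headed by 'asked'.
— Carmen: possessor inside the object DP of the clause headed by 'asked'; does not c-command the reflexive — cannot bind it (Principle A).
— Carmen's neighbor: object of the clause headed by 'asked'; c-commands the reflexive within its binding domain — allowed (Principle A).
— Claire: subject of the matrix clause; c-commands the reflexive but lies outside its binding domain — cannot bind it (Principle A).
— Maya: subject of the clause headed by 'asked'; c-commands the reflexive within its binding domain — allowed (Principle A).

Carmen's neighbor, Maya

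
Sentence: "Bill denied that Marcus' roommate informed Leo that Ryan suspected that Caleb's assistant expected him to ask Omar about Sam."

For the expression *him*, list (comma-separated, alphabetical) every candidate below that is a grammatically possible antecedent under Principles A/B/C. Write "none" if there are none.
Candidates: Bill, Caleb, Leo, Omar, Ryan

*him* is a pronoun; Principle B requires it to be free in its binding domain — the clause headed by 'expected'.
— Bill: subject of the matrix clause; c-commands the pronoun but lies outside its binding domain — allowed.
— Caleb: possessor inside the subject DP of the clause headed by 'expected'; does not c-command the pronoun — Principle B does not apply; allowed.
— Leo: object of the clause headed by 'informed'; c-commands the pronoun but lies outside its binding domain — allowed.
— Omar: object of the clause headed by 'ask'; is c-commanded by the pronoun; coreference would bind this R-expression — blocked (Principle C).
— Ryan: subject of the clause headed by 'suspected'; c-commands the pronoun but lies outside its binding domain — allowed.

Bill, Caleb, Leo, Ryan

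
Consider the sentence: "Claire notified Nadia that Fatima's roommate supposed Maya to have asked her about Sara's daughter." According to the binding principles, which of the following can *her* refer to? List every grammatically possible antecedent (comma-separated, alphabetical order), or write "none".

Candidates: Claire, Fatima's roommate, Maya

Claire, Fatima's roommate

*her* is a pronoun; Principle B requires it to be free in its binding domain — the clause headed by 'asked'.
— Claire: subject of the matrix clause; c-commands the pronoun but lies outside its binding domain — allowed.
— Fatima's roommate: subject of the clause headed by 'supposed'; c-commands the pronoun but lies outside its binding domain — allowed.
— Maya: subject of the clause headed by 'asked'; c-commands the pronoun within its binding domain — blocked (Principle B).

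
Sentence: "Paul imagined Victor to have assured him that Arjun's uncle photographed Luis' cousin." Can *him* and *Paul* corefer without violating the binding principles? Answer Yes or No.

Yes

*Paul* is an R-expression; Principle C requires it to be free (not bound by any c-commanding expression).
— him: object of the clause headed by 'assured'; the pronoun does not c-command the R-expression — coreference allowed.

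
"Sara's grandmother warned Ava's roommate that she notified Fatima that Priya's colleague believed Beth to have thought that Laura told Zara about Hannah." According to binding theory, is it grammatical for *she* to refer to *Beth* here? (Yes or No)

*Beth* is an R-expression; Principle C requires it to be free (not bound by any c-commanding expression).
— she: subject of the clause headed by 'notified'; the pronoun c-commands the R-expression — coreference blocked (Principle C).

No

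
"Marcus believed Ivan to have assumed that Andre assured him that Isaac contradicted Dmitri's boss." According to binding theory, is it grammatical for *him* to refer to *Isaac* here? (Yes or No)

No

*Isaac* is an R-expression; Principle C requires it to be free (not bound by any c-commanding expression).
— him: object of the clause headed by 'assured'; the pronoun c-commands the R-expression — coreference blocked (Principle C).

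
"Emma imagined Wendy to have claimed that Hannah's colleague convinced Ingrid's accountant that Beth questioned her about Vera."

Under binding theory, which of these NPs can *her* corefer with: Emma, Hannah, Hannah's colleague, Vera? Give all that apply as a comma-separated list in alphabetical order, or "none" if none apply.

*her* is a pronoun; Principle B requires it to be free in its binding domain — the clause headed by 'questioned'.
— Emma: subject of the matrix clause; c-commands the pronoun but lies outside its binding domain — allowed.
— Hannah: possessor inside the subject DP of the clause headed by 'convinced'; does not c-command the pronoun — Principle B does not apply; allowed.
— Hannah's colleague: subject of the clause headed by 'convinced'; c-commands the pronoun but lies outside its binding domain — allowed.
— Vera: second object of the clause headed by 'questioned'; is c-commanded by the pronoun; coreference would bind this R-expression — blocked (Principle C).

Emma, Hannah, Hannah's colleague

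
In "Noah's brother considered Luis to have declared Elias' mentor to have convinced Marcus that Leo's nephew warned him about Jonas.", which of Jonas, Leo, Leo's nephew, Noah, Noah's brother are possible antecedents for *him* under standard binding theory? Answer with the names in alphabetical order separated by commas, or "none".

Leo, Noah, Noah's brother

*him* is a pronoun; Principle B requires it to be free in its binding domain — the clause headed by 'warned'.
— Jonas: second object of the clause headed by 'warned'; is c-commanded by the pronoun; coreference would bind this R-expression — blocked (Principle C).
— Leo: possessor inside the subject DP of the clause headed by 'warned'; does not c-command the pronoun — Principle B does not apply; allowed.
— Leo's nephew: subject of the clause headed by 'warned'; c-commands the pronoun within its binding domain — blocked (Principle B).
— Noah: possessor inside the subject DP of the matrix clause; does not c-command the pronoun — Principle B does not apply; allowed.
— Noah's brother: subject of the matrix clause; c-commands the pronoun but lies outside its binding domain — allowed.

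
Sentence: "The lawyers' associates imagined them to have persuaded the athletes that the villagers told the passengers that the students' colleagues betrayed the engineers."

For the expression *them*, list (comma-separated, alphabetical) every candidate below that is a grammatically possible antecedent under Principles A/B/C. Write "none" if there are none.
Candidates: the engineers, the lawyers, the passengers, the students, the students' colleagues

the lawyers

*them* is a pronoun; Principle B requires it to be free in its binding domain — the matrix clause.
— the engineers: object of the clause headed by 'betrayed'; is c-commanded by the pronoun; coreference would bind this R-expression — blocked (Principle C).
— the lawyers: possessor inside the subject DP of the matrix clause; does not c-command the pronoun — Principle B does not apply; allowed.
— the passengers: object of the clause headed by 'told'; is c-commanded by the pronoun; coreference would bind this R-expression — blocked (Principle C).
— the students: possessor inside the subject DP of the clause headed by 'betrayed'; is c-commanded by the pronoun; coreference would bind this R-expression — blocked (Principle C).
— the students' colleagues: subject of the clause headed by 'betrayed'; is c-commanded by the pronoun; coreference would bind this R-expression — blocked (Principle C).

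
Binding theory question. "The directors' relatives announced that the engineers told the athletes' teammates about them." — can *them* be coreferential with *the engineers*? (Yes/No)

*them* is a pronoun; Principle B requires it to be free in its binding domain — the clause headed by 'told'.
— the engineers: subject of the clause headed by 'told'; c-commands the pronoun within its binding domain — blocked (Principle B).

No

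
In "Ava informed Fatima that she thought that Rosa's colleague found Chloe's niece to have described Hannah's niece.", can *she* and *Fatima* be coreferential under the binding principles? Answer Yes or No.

Yes

*Fatima* is an R-expression; Principle C requires it to be free (not bound by any c-commanding expression).
— she: subject of the clause headed by 'thought'; the pronoun does not c-command the R-expression — coreference allowed.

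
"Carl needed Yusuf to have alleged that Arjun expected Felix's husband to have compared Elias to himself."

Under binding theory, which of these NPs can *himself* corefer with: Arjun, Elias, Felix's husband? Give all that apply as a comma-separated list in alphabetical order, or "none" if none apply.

*himself* is a reflexive; Principle A requires it to be bound within its binding domain — the clause headed by 'compared'.
— Arjun: subject of the clause headed by 'expected'; c-commands the reflexive but lies outside its binding domain — cannot bind it (Principle A).
— Elias: object of the clause headed by 'compared'; c-commands the reflexive within its binding domain — allowed (Principle A).
— Felix's husband: subject of the clause headed by 'compared'; c-commands the reflexive within its binding domain — allowed (Principle A).

Elias, Felix's husband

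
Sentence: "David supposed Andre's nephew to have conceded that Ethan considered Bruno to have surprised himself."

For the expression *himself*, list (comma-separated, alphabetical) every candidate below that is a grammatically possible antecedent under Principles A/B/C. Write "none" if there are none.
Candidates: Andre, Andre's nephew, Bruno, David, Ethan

*himself* is a reflexive; Principle A requires it to be bound within its binding domain — the clause headed by 'surprised'.
— Andre: possessor inside the subject DP of the clause headed by 'conceded'; does not c-command the reflexive — cannot bind it (Principle A).
— Andre's nephew: subject of the clause headed by 'conceded'; c-commands the reflexive but lies outside its binding domain — cannot bind it (Principle A).
— Bruno: subject of the clause headed by 'surprised'; c-commands the reflexive within its binding domain — allowed (Principle A).
— David: subject of the matrix clause; c-commands the reflexive but lies outside its binding domain — cannot bind it (Principle A).
— Ethan: subject of the clause headed by 'considered'; c-commands the reflexive but lies outside its binding domain — cannot bind it (Principle A).

Bruno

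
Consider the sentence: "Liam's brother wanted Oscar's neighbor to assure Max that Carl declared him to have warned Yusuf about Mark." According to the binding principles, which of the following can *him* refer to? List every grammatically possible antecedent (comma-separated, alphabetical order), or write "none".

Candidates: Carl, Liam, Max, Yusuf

Liam, Max

*him* is a pronoun; Principle B requires it to be free in its binding domain — the clause headed by 'declared'.
— Carl: subject of the clause headed by 'declared'; c-commands the pronoun within its binding domain — blocked (Principle B).
— Liam: possessor inside the subject DP of the matrix clause; does not c-command the pronoun — Principle B does not apply; allowed.
— Max: object of the clause headed by 'assure'; c-commands the pronoun but lies outside its binding domain — allowed.
— Yusuf: object of the clause headed by 'warned'; is c-commanded by the pronoun; coreference would bind this R-expression — blocked (Principle C).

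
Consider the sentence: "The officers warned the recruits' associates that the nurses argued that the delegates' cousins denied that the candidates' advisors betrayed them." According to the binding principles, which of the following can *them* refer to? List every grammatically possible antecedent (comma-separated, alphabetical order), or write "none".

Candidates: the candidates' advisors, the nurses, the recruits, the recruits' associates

*them* is a pronoun; Principle B requires it to be free in its binding domain — the clause headed by 'betrayed'.
— the candidates' advisors: subject of the clause headed by 'betrayed'; c-commands the pronoun within its binding domain — blocked (Principle B).
— the nurses: subject of the clause headed by 'argued'; c-commands the pronoun but lies outside its binding domain — allowed.
— the recruits: possessor inside the object DP of the matrix clause; does not c-command the pronoun — Principle B does not apply; allowed.
— the recruits' associates: object of the matrix clause; c-commands the pronoun but lies outside its binding domain — allowed.

the nurses, the recruits, the recruits' associates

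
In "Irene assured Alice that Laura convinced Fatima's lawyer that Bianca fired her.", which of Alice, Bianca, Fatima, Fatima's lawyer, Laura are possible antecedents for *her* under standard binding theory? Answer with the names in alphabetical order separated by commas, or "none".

Alice, Fatima, Fatima's lawyer, Laura

*her* is a pronoun; Principle B requires it to be free in its binding domain — the clause headed by 'fired'.
— Alice: object of the matrix clause; c-commands the pronoun but lies outside its binding domain — allowed.
— Bianca: subject of the clause headed by 'fired'; c-commands the pronoun within its binding domain — blocked (Principle B).
— Fatima: possessor inside the object DP of the clause headed by 'convinced'; does not c-command the pronoun — Principle B does not apply; allowed.
— Fatima's lawyer: object of the clause headed by 'convinced'; c-commands the pronoun but lies outside its binding domain — allowed.
— Laura: subject of the clause headed by 'convinced'; c-commands the pronoun but lies outside its binding domain — allowed.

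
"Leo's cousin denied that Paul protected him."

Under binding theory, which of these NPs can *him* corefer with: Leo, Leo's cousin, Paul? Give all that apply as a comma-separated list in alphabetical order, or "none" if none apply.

*him* is a pronoun; Principle B requires it to be free in its binding domain — the clause headed by 'protected'.
— Leo: possessor inside the subject DP of the matrix clause; does not c-command the pronoun — Principle B does not apply; allowed.
— Leo's cousin: subject of the matrix clause; c-commands the pronoun but lies outside its binding domain — allowed.
— Paul: subject of the clause headed by 'protected'; c-commands the pronoun within its binding domain — blocked (Principle B).

Leo, Leo's cousin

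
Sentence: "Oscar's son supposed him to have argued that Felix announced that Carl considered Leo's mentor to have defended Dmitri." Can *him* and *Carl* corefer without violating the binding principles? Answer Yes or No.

No

*Carl* is an R-expression; Principle C requires it to be free (not bound by any c-commanding expression).
— him: subject of the clause headed by 'argued'; the pronoun c-commands the R-expression — coreference blocked (Principle C).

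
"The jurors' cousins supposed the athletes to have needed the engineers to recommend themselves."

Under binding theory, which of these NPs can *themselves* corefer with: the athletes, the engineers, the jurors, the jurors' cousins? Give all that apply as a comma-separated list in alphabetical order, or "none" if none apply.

*themselves* is a reflexive; Principle A requires it to be bound within its binding domain — the clause headed by 'recommend'.
— the athletes: subject of the clause headed by 'needed'; c-commands the reflexive but lies outside its binding domain — cannot bind it (Principle A).
— the engineers: subject of the clause headed by 'recommend'; c-commands the reflexive within its binding domain — allowed (Principle A).
— the jurors: possessor inside the subject DP of the matrix clause; does not c-command the reflexive — cannot bind it (Principle A).
— the jurors' cousins: subject of the matrix clause; c-commands the reflexive but lies outside its binding domain — cannot bind it (Principle A).

the engineers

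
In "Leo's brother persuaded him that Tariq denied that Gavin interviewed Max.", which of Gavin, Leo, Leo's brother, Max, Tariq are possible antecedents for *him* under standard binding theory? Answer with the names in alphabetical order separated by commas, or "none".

*him* is a pronoun; Principle B requires it to be free in its binding domain — the matrix clause.
— Gavin: subject of the clause headed by 'interviewed'; is c-commanded by the pronoun; coreference would bind this R-expression — blocked (Principle C).
— Leo: possessor inside the subject DP of the matrix clause; does not c-command the pronoun — Principle B does not apply; allowed.
— Leo's brother: subject of the matrix clause; c-commands the pronoun within its binding domain — blocked (Principle B).
— Max: object of the clause headed by 'interviewed'; is c-commanded by the pronoun; coreference would bind this R-expression — blocked (Principle C).
— Tariq: subject of the clause headed by 'denied'; is c-commanded by the pronoun; coreference would bind this R-expression — blocked (Principle C).

Leo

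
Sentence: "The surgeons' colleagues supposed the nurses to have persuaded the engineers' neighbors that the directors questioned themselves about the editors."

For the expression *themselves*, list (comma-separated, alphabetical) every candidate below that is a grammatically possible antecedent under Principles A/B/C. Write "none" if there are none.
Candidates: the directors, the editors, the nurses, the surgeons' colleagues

*themselves* is a reflexive; Principle A requires it to be bound within its binding domain — the clause headed by 'questioned'.
— the directors: subject of the clause headed by 'questioned'; c-commands the reflexive within its binding domain — allowed (Principle A).
— the editors: second object of the clause headed by 'questioned'; does not c-command the reflexive — cannot bind it (Principle A).
— the nurses: subject of the clause headed by 'persuaded'; c-commands the reflexive but lies outside its binding domain — cannot bind it (Principle A).
— the surgeons' colleagues: subject of the matrix clause; c-commands the reflexive but lies outside its binding domain — cannot bind it (Principle A).

the directors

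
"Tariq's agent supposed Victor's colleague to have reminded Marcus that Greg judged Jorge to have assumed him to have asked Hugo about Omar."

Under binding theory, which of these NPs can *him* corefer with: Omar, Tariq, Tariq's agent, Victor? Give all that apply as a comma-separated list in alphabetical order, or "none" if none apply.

*him* is a pronoun; Principle B requires it to be free in its binding domain — the clause headed by 'assumed'.
— Omar: second object of the clause headed by 'asked'; is c-commanded by the pronoun; coreference would bind this R-expression — blocked (Principle C).
— Tariq: possessor inside the subject DP of the matrix clause; does not c-command the pronoun — Principle B does not apply; allowed.
— Tariq's agent: subject of the matrix clause; c-commands the pronoun but lies outside its binding domain — allowed.
— Victor: possessor inside the subject DP of the clause headed by 'reminded'; does not c-command the pronoun — Principle B does not apply; allowed.

Tariq, Tariq's agent, Victor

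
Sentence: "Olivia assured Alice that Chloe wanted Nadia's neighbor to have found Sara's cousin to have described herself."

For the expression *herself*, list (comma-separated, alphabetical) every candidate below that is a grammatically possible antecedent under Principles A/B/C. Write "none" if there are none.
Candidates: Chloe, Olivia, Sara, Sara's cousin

*herself* is a reflexive; Principle A requires it to be bound within its binding domain — the clause headed by 'described'.
— Chloe: subject of the clause headed by 'wanted'; c-commands the reflexive but lies outside its binding domain — cannot bind it (Principle A).
— Olivia: subject of the matrix clause; c-commands the reflexive but lies outside its binding domain — cannot bind it (Principle A).
— Sara: possessor inside the subject DP of the clause headed by 'described'; does not c-command the reflexive — cannot bind it (Principle A).
— Sara's cousin: subject of the clause headed by 'described'; c-commands the reflexive within its binding domain — allowed (Principle A).

Sara's cousin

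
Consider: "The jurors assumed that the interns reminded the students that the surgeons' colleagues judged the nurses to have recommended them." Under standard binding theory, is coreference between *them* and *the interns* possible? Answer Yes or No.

Yes

*the interns* is an R-expression; Principle C requires it to be free (not bound by any c-commanding expression).
— them: object of the clause headed by 'recommended'; the pronoun does not c-command the R-expression — coreference allowed.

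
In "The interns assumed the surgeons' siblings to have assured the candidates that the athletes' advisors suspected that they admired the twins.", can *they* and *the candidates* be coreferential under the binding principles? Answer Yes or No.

Yes

*the candidates* is an R-expression; Principle C requires it to be free (not bound by any c-commanding expression).
— they: subject of the clause headed by 'admired'; the pronoun does not c-command the R-expression — coreference allowed.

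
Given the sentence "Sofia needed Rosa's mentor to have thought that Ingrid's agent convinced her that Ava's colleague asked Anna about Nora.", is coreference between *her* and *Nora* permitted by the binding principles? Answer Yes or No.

No

*her* is a pronoun; Principle B requires it to be free in its binding domain — the clause headed by 'convinced'.
— Nora: second object of the clause headed by 'asked'; is c-commanded by the pronoun; coreference would bind this R-expression — blocked (Principle C).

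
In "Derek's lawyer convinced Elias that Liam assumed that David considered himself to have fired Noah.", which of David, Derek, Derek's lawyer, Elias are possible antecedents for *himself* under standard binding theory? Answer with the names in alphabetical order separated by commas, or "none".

*himself* is a reflexive; Principle A requires it to be bound within its binding domain — the clause headed by 'considered'.
— David: subject of the clause headed by 'considered'; c-commands the reflexive within its binding domain — allowed (Principle A).
— Derek: possessor inside the subject DP of the matrix clause; does not c-command the reflexive — cannot bind it (Principle A).
— Derek's lawyer: subject of the matrix clause; c-commands the reflexive but lies outside its binding domain — cannot bind it (Principle A).
— Elias: object of the matrix clause; c-commands the reflexive but lies outside its binding domain — cannot bind it (Principle A).

David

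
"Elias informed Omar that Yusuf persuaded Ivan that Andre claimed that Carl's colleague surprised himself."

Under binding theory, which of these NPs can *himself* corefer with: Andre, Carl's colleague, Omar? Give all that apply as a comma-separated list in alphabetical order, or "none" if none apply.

Carl's colleague

*himself* is a reflexive; Principle A requires it to be bound within its binding domain — the clause headed by 'surprised'.
— Andre: subject of the clause headed by 'claimed'; c-commands the reflexive but lies outside its binding domain — cannot bind it (Principle A).
— Carl's colleague: subject of the clause headed by 'surprised'; c-commands the reflexive within its binding domain — allowed (Principle A).
— Omar: object of the matrix clause; c-commands the reflexive but lies outside its binding domain — cannot bind it (Principle A).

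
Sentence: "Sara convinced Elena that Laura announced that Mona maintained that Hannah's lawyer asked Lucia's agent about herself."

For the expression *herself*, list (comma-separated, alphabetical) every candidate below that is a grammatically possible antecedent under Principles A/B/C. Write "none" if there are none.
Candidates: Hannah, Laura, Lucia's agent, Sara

*herself* is a reflexive; Principle A requires it to be bound within its binding domain — the clause headed by 'asked'.
— Hannah: possessor inside the subject DP of the clause headed by 'asked'; does not c-command the reflexive — cannot bind it (Principle A).
— Laura: subject of the clause headed by 'announced'; c-commands the reflexive but lies outside its binding domain — cannot bind it (Principle A).
— Lucia's agent: object of the clause headed by 'asked'; c-commands the reflexive within its binding domain — allowed (Principle A).
— Sara: subject of the matrix clause; c-commands the reflexive but lies outside its binding domain — cannot bind it (Principle A).

Lucia's agent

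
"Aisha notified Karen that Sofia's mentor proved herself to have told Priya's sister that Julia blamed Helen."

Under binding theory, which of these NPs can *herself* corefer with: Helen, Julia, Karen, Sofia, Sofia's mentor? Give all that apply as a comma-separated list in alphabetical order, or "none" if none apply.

*herself* is a reflexive; Principle A requires it to be bound within its binding domain — the clause headed by 'proved'.
— Helen: object of the clause headed by 'blamed'; does not c-command the reflexive — cannot bind it (Principle A).
— Julia: subject of the clause headed by 'blamed'; does not c-command the reflexive — cannot bind it (Principle A).
— Karen: object of the matrix clause; c-commands the reflexive but lies outside its binding domain — cannot bind it (Principle A).
— Sofia: possessor inside the subject DP of the clause headed by 'proved'; does not c-command the reflexive — cannot bind it (Principle A).
— Sofia's mentor: subject of the clause headed by 'proved'; c-commands the reflexive within its binding domain — allowed (Principle A).

Sofia's mentor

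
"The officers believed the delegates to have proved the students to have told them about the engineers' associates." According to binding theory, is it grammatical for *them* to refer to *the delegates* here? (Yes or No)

*the delegates* is an R-expression; Principle C requires it to be free (not bound by any c-commanding expression).
— them: object of the clause headed by 'told'; the pronoun does not c-command the R-expression — coreference allowed.

Yes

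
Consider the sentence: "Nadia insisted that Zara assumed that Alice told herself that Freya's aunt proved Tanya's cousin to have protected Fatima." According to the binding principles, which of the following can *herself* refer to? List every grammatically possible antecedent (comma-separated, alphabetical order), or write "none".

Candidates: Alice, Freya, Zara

Alice

*herself* is a reflexive; Principle A requires it to be bound within its binding domain — the clause headed by 'told'.
— Alice: subject of the clause headed by 'told'; c-commands the reflexive within its binding domain — allowed (Principle A).
— Freya: possessor inside the subject DP of the clause headed by 'proved'; does not c-command the reflexive — cannot bind it (Principle A).
— Zara: subject of the clause headed by 'assumed'; c-commands the reflexive but lies outside its binding domain — cannot bind it (Principle A).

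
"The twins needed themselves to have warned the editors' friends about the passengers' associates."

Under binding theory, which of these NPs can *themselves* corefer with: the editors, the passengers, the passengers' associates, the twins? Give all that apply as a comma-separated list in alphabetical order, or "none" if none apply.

*themselves* is a reflexive; Principle A requires it to be bound within its binding domain — the matrix clause.
— the editors: possessor inside the object DP of the clause headed by 'warned'; does not c-command the reflexive — cannot bind it (Principle A).
— the passengers: possessor inside the second object DP of the clause headed by 'warned'; does not c-command the reflexive — cannot bind it (Principle A).
— the passengers' associates: second object of the clause headed by 'warned'; does not c-command the reflexive — cannot bind it (Principle A).
— the twins: subject of the matrix clause; c-commands the reflexive within its binding domain — allowed (Principle A).

the twins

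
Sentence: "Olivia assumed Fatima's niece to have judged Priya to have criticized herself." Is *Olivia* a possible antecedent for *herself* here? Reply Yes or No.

No

*herself* is a reflexive; Principle A requires it to be bound within its binding domain — the clause headed by 'criticized'.
— Olivia: subject of the matrix clause; c-commands the reflexive but lies outside its binding domain — cannot bind it (Principle A).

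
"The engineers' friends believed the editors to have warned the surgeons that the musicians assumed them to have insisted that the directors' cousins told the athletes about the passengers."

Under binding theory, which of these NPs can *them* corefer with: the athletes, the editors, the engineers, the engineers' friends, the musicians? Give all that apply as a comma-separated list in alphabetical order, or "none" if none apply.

the editors, the engineers, the engineers' friends

*them* is a pronoun; Principle B requires it to be free in its binding domain — the clause headed by 'assumed'.
— the athletes: object of the clause headed by 'told'; is c-commanded by the pronoun; coreference would bind this R-expression — blocked (Principle C).
— the editors: subject of the clause headed by 'warned'; c-commands the pronoun but lies outside its binding domain — allowed.
— the engineers: possessor inside the subject DP of the matrix clause; does not c-command the pronoun — Principle B does not apply; allowed.
— the engineers' friends: subject of the matrix clause; c-commands the pronoun but lies outside its binding domain — allowed.
— the musicians: subject of the clause headed by 'assumed'; c-commands the pronoun within its binding domain — blocked (Principle B).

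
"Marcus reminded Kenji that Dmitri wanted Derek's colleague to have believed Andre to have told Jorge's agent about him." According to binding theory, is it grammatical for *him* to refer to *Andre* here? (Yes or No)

No

*Andre* is an R-expression; Principle C requires it to be free (not bound by any c-commanding expression).
— him: second object of the clause headed by 'told'; the R-expression locally c-commands the pronoun — coreference blocked (Principle B on the pronoun).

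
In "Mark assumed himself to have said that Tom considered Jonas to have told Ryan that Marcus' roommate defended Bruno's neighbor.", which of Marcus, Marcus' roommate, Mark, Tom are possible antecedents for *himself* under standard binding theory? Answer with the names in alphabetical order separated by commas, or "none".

*himself* is a reflexive; Principle A requires it to be bound within its binding domain — the matrix clause.
— Marcus: possessor inside the subject DP of the clause headed by 'defended'; does not c-command the reflexive — cannot bind it (Principle A).
— Marcus' roommate: subject of the clause headed by 'defended'; does not c-command the reflexive — cannot bind it (Principle A).
— Mark: subject of the matrix clause; c-commands the reflexive within its binding domain — allowed (Principle A).
— Tom: subject of the clause headed by 'considered'; does not c-command the reflexive — cannot bind it (Principle A).

Mark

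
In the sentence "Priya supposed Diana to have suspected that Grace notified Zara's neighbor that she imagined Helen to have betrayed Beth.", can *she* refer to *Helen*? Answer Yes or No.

No

*she* is a pronoun; Principle B requires it to be free in its binding domain — the clause headed by 'imagined'.
— Helen: subject of the clause headed by 'betrayed'; is c-commanded by the pronoun; coreference would bind this R-expression — blocked (Principle C).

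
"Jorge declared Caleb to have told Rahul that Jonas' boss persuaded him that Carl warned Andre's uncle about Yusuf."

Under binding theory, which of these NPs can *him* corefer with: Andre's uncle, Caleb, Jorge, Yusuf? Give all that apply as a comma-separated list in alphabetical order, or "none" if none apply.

*him* is a pronoun; Principle B requires it to be free in its binding domain — the clause headed by 'persuaded'.
— Andre's uncle: object of the clause headed by 'warned'; is c-commanded by the pronoun; coreference would bind this R-expression — blocked (Principle C).
— Caleb: subject of the clause headed by 'told'; c-commands the pronoun but lies outside its binding domain — allowed.
— Jorge: subject of the matrix clause; c-commands the pronoun but lies outside its binding domain — allowed.
— Yusuf: second object of the clause headed by 'warned'; is c-commanded by the pronoun; coreference would bind this R-expression — blocked (Principle C).

Caleb, Jorge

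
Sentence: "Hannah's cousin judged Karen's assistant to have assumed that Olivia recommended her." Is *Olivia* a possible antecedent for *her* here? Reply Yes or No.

No

*her* is a pronoun; Principle B requires it to be free in its binding domain — the clause headed by 'recommended'.
— Olivia: subject of the clause headed by 'recommended'; c-commands the pronoun within its binding domain — blocked (Principle B).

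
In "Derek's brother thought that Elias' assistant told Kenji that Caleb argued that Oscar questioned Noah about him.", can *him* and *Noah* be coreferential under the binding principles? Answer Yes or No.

No

*Noah* is an R-expression; Principle C requires it to be free (not bound by any c-commanding expression).
— him: second object of the clause headed by 'questioned'; the R-expression locally c-commands the pronoun — coreference blocked (Principle B on the pronoun).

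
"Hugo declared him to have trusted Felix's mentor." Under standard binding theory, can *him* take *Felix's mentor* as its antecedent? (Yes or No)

*him* is a pronoun; Principle B requires it to be free in its binding domain — the matrix clause.
— Felix's mentor: object of the clause headed by 'trusted'; is c-commanded by the pronoun; coreference would bind this R-expression — blocked (Principle C).

No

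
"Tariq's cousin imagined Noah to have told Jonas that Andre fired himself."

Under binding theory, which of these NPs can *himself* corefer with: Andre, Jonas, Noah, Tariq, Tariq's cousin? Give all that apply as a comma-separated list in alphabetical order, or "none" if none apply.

Andre

*himself* is a reflexive; Principle A requires it to be bound within its binding domain — the clause headed by 'fired'.
— Andre: subject of the clause headed by 'fired'; c-commands the reflexive within its binding domain — allowed (Principle A).
— Jonas: object of the clause headed by 'told'; c-commands the reflexive but lies outside its binding domain — cannot bind it (Principle A).
— Noah: subject of the clause headed by 'told'; c-commands the reflexive but lies outside its binding domain — cannot bind it (Principle A).
— Tariq: possessor inside the subject DP of the matrix clause; does not c-command the reflexive — cannot bind it (Principle A).
— Tariq's cousin: subject of the matrix clause; c-commands the reflexive but lies outside its binding domain — cannot bind it (Principle A).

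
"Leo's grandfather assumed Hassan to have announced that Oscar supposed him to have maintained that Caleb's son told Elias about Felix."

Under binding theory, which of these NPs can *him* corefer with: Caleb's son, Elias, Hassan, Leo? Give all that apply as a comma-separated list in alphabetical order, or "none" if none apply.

Hassan, Leo

*him* is a pronoun; Principle B requires it to be free in its binding domain — the clause headed by 'supposed'.
— Caleb's son: subject of the clause headed by 'told'; is c-commanded by the pronoun; coreference would bind this R-expression — blocked (Principle C).
— Elias: object of the clause headed by 'told'; is c-commanded by the pronoun; coreference would bind this R-expression — blocked (Principle C).
— Hassan: subject of the clause headed by 'announced'; c-commands the pronoun but lies outside its binding domain — allowed.
— Leo: possessor inside the subject DP of the matrix clause; does not c-command the pronoun — Principle B does not apply; allowed.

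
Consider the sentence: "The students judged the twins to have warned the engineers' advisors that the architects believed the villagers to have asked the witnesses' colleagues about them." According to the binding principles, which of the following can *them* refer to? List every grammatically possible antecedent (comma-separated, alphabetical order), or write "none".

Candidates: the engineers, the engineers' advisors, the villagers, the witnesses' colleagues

the engineers, the engineers' advisors

*them* is a pronoun; Principle B requires it to be free in its binding domain — the clause headed by 'asked'.
— the engineers: possessor inside the object DP of the clause headed by 'warned'; does not c-command the pronoun — Principle B does not apply; allowed.
— the engineers' advisors: object of the clause headed by 'warned'; c-commands the pronoun but lies outside its binding domain — allowed.
— the villagers: subject of the clause headed by 'asked'; c-commands the pronoun within its binding domain — blocked (Principle B).
— the witnesses' colleagues: object of the clause headed by 'asked'; c-commands the pronoun within its binding domain — blocked (Principle B).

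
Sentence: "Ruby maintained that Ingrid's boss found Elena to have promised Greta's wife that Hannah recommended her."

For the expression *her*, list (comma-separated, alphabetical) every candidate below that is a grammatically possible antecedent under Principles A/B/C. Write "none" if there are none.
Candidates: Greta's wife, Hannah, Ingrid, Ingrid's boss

Greta's wife, Ingrid, Ingrid's boss

*her* is a pronoun; Principle B requires it to be free in its binding domain — the clause headed by 'recommended'.
— Greta's wife: object of the clause headed by 'promised'; c-commands the pronoun but lies outside its binding domain — allowed.
— Hannah: subject of the clause headed by 'recommended'; c-commands the pronoun within its binding domain — blocked (Principle B).
— Ingrid: possessor inside the subject DP of the clause headed by 'found'; does not c-command the pronoun — Principle B does not apply; allowed.
— Ingrid's boss: subject of the clause headed by 'found'; c-commands the pronoun but lies outside its binding domain — allowed.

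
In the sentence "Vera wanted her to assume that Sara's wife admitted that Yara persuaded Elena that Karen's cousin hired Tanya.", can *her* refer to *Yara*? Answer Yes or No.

*her* is a pronoun; Principle B requires it to be free in its binding domain — the matrix clause.
— Yara: subject of the clause headed by 'persuaded'; is c-commanded by the pronoun; coreference would bind this R-expression — blocked (Principle C).

No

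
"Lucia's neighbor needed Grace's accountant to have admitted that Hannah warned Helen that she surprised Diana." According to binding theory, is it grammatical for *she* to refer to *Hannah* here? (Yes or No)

*Hannah* is an R-expression; Principle C requires it to be free (not bound by any c-commanding expression).
— she: subject of the clause headed by 'surprised'; the pronoun does not c-command the R-expression — coreference allowed.

Yes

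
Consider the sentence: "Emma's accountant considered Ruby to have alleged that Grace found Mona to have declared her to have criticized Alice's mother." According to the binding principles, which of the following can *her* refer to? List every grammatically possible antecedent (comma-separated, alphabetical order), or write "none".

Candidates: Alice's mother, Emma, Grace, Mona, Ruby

*her* is a pronoun; Principle B requires it to be free in its binding domain — the clause headed by 'declared'.
— Alice's mother: object of the clause headed by 'criticized'; is c-commanded by the pronoun; coreference would bind this R-expression — blocked (Principle C).
— Emma: possessor inside the subject DP of the matrix clause; does not c-command the pronoun — Principle B does not apply; allowed.
— Grace: subject of the clause headed by 'found'; c-commands the pronoun but lies outside its binding domain — allowed.
— Mona: subject of the clause headed by 'declared'; c-commands the pronoun within its binding domain — blocked (Principle B).
— Ruby: subject of the clause headed by 'alleged'; c-commands the pronoun but lies outside its binding domain — allowed.

Emma, Grace, Ruby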